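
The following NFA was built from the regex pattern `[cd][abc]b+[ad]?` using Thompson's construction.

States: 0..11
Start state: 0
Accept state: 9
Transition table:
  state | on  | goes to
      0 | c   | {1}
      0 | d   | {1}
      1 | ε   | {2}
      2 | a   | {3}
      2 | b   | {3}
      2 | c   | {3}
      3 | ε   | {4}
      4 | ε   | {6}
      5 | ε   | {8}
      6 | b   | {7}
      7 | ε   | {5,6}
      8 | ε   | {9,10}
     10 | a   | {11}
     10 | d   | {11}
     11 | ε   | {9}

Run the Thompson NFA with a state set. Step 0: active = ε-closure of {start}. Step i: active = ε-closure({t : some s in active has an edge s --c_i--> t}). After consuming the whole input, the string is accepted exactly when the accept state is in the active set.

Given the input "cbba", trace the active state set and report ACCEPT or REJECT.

Answer: ACCEPT

Derivation:
start: ε-closure({0}) = {0}
'c' @ 1: {1,2}
'b' @ 2: {3,4,6}
'b' @ 3: {5,6,7,8,9,10}  [accepting]
'a' @ 4: {9,11}  [accepting]
final: {9,11}; accept 9 in set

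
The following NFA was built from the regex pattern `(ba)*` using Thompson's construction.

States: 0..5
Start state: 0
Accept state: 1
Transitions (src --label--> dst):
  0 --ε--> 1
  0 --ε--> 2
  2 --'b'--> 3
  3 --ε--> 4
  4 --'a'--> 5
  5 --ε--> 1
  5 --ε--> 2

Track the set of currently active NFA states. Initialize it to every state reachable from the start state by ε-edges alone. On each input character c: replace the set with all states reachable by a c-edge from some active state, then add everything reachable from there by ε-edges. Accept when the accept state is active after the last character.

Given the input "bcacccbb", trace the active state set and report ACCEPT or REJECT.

initial (ε-close {0}): {0,1,2}
'b' @ 1: {3,4}
'c' @ 2: {}  — no active states
rest 'acccbb' ignored (set empty)
after full input: {}  (accept=1 not in)

Answer: REJECT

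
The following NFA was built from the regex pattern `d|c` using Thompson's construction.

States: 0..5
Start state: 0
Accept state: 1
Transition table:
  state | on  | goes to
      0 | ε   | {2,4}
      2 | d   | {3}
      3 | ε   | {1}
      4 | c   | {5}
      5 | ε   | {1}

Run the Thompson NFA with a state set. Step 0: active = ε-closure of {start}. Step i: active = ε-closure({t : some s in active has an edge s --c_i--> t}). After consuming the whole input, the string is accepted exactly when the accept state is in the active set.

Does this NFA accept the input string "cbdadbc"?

Answer: REJECT

Trace:
S₀ = ε-closure({0}) = {0,2,4}
'c' @ 1: {1,5}  ✓accept
'b' @ 2: {}  — dead — no transitions
rest 'dadbc' ignored (set empty)
after full input: {}  (accept=1 not in)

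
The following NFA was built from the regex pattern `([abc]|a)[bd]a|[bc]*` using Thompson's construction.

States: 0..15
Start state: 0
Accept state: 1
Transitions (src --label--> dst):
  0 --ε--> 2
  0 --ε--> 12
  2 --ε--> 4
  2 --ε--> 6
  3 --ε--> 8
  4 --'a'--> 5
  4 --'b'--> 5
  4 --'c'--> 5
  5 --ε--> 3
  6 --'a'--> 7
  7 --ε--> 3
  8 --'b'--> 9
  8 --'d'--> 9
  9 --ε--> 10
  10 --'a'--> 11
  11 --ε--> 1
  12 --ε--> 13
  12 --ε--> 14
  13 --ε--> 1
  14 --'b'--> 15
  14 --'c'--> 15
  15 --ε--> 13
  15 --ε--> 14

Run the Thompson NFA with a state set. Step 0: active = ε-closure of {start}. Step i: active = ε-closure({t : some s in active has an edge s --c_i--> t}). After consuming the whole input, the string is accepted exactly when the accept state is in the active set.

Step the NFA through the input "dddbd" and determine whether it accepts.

initial (ε-close {0}): {0,1,2,4,6,12,13,14}
'd' @ 1: {}  — no active states
rest 'ddbd' ignored (set empty)
after full input: {}  (accept=1 not in)

Answer: REJECT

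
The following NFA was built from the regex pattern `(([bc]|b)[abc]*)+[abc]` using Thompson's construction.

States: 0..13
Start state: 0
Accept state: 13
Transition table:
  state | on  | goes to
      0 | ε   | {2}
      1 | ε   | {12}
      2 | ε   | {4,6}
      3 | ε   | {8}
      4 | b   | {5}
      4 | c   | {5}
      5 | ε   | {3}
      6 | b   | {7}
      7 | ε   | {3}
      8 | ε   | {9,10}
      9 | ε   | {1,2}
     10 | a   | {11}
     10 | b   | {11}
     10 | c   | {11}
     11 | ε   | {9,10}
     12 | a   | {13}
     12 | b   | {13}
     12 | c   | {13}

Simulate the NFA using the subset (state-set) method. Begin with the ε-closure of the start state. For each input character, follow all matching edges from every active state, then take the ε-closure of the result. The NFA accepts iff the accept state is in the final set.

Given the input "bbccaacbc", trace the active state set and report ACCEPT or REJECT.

start: ε-closure({0}) = {0,2,4,6}
'b' @ 1: {1,2,3,4,5,6,7,8,9,10,12}
'b' @ 2: {1,2,3,4,5,6,7,8,9,10,11,12,13}  [accepting]
'c' @ 3: {1,2,3,4,5,6,8,9,10,11,12,13}  [accepting]
'c' @ 4: {1,2,3,4,5,6,8,9,10,11,12,13}  [accepting]
'a' @ 5: {1,2,4,6,9,10,11,12,13}  [accepting]
'a' @ 6: {1,2,4,6,9,10,11,12,13}  [accepting]
'c' @ 7: {1,2,3,4,5,6,8,9,10,11,12,13}  [accepting]
'b' @ 8: {1,2,3,4,5,6,7,8,9,10,11,12,13}  [accepting]
'c' @ 9: {1,2,3,4,5,6,8,9,10,11,12,13}  [accepting]
final: {1,2,3,4,5,6,8,9,10,11,12,13}; accept 13 in set

Answer: ACCEPT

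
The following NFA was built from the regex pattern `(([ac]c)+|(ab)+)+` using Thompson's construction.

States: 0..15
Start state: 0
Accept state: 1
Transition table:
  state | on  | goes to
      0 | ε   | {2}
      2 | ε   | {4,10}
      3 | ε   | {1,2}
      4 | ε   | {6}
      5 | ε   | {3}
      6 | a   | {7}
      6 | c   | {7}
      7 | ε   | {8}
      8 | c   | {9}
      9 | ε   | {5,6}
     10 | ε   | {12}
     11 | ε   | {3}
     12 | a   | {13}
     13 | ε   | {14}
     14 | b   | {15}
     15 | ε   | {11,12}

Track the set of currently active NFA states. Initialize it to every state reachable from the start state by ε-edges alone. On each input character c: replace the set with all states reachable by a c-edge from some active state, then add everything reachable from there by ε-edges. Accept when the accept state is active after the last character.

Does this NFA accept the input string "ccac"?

Answer: ACCEPT

Steps:
initial (ε-close {0}): {0,2,4,6,10,12}
'c' @ 1: {7,8}
'c' @ 2: {1,2,3,4,5,6,9,10,12}  (accept∈set)
'a' @ 3: {7,8,13,14}
'c' @ 4: {1,2,3,4,5,6,9,10,12}  (accept∈set)
after full input: {1,2,3,4,5,6,9,10,12}  (accept=1 in)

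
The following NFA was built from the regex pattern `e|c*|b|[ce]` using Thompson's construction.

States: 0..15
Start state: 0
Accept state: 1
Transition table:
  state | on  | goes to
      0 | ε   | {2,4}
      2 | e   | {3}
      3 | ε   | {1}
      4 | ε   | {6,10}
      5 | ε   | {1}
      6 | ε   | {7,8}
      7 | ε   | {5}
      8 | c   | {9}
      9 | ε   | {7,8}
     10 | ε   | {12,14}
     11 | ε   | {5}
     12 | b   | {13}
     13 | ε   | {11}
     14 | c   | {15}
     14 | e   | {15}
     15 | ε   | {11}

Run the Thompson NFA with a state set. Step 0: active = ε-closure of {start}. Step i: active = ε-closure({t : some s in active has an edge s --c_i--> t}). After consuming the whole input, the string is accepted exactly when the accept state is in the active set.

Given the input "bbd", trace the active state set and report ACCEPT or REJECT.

start: ε-closure({0}) = {0,1,2,4,5,6,7,8,10,12,14}
'b' @ 1: {1,5,11,13}  [accepting]
'b' @ 2: {}  — no active states
rest 'd' ignored (set empty)
after full input: {}  (accept=1 not in)

Answer: REJECT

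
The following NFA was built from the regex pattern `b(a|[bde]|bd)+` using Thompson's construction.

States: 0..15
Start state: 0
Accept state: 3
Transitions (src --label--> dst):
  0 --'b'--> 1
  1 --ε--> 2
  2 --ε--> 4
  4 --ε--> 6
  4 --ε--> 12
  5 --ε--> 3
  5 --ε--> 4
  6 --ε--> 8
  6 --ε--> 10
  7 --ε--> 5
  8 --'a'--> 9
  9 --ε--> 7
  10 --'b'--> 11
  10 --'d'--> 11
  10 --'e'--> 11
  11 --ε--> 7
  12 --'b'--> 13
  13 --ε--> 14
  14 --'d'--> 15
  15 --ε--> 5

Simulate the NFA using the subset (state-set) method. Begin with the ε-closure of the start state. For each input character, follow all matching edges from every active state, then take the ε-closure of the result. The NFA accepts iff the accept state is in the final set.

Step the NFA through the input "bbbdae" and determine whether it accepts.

Answer: ACCEPT

Derivation:
S₀ = ε-closure({0}) = {0}
'b' @ 1: {1,2,4,6,8,10,12}
'b' @ 2: {3,4,5,6,7,8,10,11,12,13,14}  [accepting]
'b' @ 3: {3,4,5,6,7,8,10,11,12,13,14}  [accepting]
'd' @ 4: {3,4,5,6,7,8,10,11,12,15}  [accepting]
'a' @ 5: {3,4,5,6,7,8,9,10,12}  [accepting]
'e' @ 6: {3,4,5,6,7,8,10,11,12}  [accepting]
after full input: {3,4,5,6,7,8,10,11,12}  (accept=3 in)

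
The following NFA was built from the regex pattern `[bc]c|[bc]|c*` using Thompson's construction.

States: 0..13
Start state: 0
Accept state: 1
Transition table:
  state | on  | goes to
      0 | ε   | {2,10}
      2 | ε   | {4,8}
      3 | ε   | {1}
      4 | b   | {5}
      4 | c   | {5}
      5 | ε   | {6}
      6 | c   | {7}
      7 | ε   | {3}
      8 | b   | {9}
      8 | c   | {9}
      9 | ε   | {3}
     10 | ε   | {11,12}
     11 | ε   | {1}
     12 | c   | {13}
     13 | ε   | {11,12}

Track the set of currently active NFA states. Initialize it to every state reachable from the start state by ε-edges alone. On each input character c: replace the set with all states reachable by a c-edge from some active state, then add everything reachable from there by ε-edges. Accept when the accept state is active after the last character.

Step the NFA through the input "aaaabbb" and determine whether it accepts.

start: ε-closure({0}) = {0,1,2,4,8,10,11,12}
'a' @ 1: {}  — no active states
rest 'aaabbb' ignored (set empty)
after full input: {}  (accept=1 not in)

Answer: REJECT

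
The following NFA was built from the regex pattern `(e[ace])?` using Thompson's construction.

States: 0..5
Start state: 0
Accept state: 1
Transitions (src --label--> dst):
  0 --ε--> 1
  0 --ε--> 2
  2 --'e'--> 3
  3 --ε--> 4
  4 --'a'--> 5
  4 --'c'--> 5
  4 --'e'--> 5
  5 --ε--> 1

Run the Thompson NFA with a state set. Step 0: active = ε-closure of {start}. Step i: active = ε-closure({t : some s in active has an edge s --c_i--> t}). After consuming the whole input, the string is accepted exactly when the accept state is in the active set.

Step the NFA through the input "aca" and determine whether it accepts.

initial (ε-close {0}): {0,1,2}
'a' @ 1: {}  — no active states
rest 'ca' ignored (set empty)
after full input: {}  (accept=1 not in)

Answer: REJECT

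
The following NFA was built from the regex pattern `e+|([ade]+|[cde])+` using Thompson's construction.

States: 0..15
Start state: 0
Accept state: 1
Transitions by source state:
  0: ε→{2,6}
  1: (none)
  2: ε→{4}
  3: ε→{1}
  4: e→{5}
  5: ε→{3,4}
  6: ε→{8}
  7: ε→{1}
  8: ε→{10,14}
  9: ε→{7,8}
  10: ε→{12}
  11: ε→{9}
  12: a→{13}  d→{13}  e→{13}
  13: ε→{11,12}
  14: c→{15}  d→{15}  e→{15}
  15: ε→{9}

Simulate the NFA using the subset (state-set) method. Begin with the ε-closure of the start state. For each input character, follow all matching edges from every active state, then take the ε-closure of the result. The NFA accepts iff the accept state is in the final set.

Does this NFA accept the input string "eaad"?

Answer: ACCEPT

Derivation:
initial (ε-close {0}): {0,2,4,6,8,10,12,14}
'e' @ 1: {1,3,4,5,7,8,9,10,11,12,13,14,15}  (accept∈set)
'a' @ 2: {1,7,8,9,10,11,12,13,14}  (accept∈set)
'a' @ 3: {1,7,8,9,10,11,12,13,14}  (accept∈set)
'd' @ 4: {1,7,8,9,10,11,12,13,14,15}  (accept∈set)
final: {1,7,8,9,10,11,12,13,14,15}; accept 1 in set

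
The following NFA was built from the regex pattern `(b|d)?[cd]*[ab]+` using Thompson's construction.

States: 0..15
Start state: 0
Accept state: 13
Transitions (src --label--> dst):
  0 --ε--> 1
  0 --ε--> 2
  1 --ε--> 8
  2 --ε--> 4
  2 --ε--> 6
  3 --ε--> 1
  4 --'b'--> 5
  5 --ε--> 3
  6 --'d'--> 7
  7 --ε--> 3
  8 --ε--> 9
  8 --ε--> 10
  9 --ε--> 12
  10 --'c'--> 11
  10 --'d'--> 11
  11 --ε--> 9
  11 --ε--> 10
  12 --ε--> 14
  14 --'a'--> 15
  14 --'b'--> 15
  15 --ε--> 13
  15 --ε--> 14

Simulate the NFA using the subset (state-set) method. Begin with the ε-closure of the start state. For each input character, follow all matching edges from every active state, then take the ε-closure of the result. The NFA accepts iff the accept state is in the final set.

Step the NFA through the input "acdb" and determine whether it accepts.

start: ε-closure({0}) = {0,1,2,4,6,8,9,10,12,14}
'a' @ 1: {13,14,15}  (accept∈set)
'c' @ 2: {}  — dead — no transitions
rest 'db' ignored (set empty)
after full input: {}  (accept=13 not in)

Answer: REJECT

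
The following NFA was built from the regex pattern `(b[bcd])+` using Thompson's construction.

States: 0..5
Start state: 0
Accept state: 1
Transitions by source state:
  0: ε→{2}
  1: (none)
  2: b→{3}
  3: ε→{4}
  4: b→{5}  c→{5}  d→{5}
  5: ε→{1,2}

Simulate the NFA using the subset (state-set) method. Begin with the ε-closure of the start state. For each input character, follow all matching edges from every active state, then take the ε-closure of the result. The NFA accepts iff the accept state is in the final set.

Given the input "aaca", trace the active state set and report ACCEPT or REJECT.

Answer: REJECT

Steps:
start: ε-closure({0}) = {0,2}
'a' @ 1: {}  — state set empty
rest 'aca' ignored (set empty)
after full input: {}  (accept=1 not in)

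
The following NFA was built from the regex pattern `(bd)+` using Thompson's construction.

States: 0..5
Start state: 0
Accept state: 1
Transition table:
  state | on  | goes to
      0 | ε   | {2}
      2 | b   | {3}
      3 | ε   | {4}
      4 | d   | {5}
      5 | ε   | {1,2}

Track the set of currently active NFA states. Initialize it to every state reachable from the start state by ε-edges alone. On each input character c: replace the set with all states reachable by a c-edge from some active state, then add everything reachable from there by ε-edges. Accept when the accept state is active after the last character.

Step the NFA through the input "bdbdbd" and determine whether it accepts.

S₀ = ε-closure({0}) = {0,2}
'b' @ 1: {3,4}
'd' @ 2: {1,2,5}  (accept∈set)
'b' @ 3: {3,4}
'd' @ 4: {1,2,5}  (accept∈set)
'b' @ 5: {3,4}
'd' @ 6: {1,2,5}  (accept∈set)
final: {1,2,5}; accept 1 in set

Answer: ACCEPT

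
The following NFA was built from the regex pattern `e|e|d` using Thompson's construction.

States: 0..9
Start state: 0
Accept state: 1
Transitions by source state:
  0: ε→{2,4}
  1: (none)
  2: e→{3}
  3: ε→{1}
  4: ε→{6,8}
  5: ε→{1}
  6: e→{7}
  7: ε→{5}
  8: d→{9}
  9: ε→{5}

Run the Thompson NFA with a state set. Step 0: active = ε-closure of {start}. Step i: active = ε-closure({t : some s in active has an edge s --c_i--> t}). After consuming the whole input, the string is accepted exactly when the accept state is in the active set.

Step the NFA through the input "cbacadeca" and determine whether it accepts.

S₀ = ε-closure({0}) = {0,2,4,6,8}
'c' @ 1: {}  — dead — no transitions
rest 'bacadeca' ignored (set empty)
final: {}; accept 1 not in set

Answer: REJECT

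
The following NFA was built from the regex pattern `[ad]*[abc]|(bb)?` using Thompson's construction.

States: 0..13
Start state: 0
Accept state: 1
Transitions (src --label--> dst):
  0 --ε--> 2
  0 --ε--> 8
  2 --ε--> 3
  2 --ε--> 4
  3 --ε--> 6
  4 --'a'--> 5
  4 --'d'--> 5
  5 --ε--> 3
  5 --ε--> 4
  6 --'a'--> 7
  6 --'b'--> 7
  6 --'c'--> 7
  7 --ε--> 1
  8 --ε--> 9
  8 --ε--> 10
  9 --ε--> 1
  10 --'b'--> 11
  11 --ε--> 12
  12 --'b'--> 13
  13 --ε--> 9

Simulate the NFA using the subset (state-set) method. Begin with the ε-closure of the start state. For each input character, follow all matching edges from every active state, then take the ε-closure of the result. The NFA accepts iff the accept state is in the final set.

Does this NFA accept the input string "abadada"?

S₀ = ε-closure({0}) = {0,1,2,3,4,6,8,9,10}
'a' @ 1: {1,3,4,5,6,7}  ✓accept
'b' @ 2: {1,7}  ✓accept
'a' @ 3: {}  — dead — no transitions
rest 'dada' ignored (set empty)
end set {} — state 1 not in

Answer: REJECT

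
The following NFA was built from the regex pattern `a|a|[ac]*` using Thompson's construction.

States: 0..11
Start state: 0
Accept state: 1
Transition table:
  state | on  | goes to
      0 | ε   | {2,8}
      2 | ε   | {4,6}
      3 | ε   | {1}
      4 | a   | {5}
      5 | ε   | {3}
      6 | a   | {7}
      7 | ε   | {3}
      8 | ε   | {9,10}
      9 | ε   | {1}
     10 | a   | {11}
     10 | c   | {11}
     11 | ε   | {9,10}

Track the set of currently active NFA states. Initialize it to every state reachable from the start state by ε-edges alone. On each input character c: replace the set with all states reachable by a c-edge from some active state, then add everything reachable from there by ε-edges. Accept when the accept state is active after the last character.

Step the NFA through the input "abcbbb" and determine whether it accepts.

Answer: REJECT

Trace:
S₀ = ε-closure({0}) = {0,1,2,4,6,8,9,10}
'a' @ 1: {1,3,5,7,9,10,11}  [accepting]
'b' @ 2: {}  — no active states
rest 'cbbb' ignored (set empty)
end set {} — state 1 not in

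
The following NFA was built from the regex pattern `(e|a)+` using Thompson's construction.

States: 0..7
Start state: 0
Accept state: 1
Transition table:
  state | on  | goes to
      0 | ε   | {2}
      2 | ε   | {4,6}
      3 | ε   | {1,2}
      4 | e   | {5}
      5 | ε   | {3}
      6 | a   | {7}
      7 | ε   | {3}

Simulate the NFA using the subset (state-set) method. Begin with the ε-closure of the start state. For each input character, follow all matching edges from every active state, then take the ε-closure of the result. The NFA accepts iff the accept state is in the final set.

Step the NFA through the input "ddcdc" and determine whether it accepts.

Answer: REJECT

Steps:
S₀ = ε-closure({0}) = {0,2,4,6}
'd' @ 1: {}  — no active states
rest 'dcdc' ignored (set empty)
after full input: {}  (accept=1 not in)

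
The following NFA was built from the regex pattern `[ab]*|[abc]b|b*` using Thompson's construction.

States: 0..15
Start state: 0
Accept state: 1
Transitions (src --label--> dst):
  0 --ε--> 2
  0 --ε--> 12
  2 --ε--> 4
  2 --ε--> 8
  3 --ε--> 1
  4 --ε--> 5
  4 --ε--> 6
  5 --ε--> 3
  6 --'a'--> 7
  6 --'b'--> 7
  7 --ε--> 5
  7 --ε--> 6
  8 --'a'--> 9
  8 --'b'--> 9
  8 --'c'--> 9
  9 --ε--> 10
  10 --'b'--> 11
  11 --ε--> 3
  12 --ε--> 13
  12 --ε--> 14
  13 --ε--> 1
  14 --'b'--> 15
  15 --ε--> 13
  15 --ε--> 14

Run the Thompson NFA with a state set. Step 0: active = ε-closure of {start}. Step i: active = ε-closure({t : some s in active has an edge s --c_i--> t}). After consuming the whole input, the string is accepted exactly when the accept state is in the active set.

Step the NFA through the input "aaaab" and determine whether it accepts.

S₀ = ε-closure({0}) = {0,1,2,3,4,5,6,8,12,13,14}
'a' @ 1: {1,3,5,6,7,9,10}  [accepting]
'a' @ 2: {1,3,5,6,7}  [accepting]
'a' @ 3: {1,3,5,6,7}  [accepting]
'a' @ 4: {1,3,5,6,7}  [accepting]
'b' @ 5: {1,3,5,6,7}  [accepting]
final: {1,3,5,6,7}; accept 1 in set

Answer: ACCEPT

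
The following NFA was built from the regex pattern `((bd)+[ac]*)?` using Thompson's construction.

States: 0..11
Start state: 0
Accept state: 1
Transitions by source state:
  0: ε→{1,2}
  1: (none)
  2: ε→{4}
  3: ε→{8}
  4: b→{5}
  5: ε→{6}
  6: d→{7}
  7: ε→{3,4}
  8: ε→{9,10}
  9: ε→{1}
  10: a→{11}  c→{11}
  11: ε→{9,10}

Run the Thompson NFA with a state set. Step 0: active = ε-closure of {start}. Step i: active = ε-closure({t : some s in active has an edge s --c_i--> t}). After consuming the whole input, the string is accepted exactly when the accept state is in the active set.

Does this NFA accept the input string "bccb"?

start: ε-closure({0}) = {0,1,2,4}
'b' @ 1: {5,6}
'c' @ 2: {}  — state set empty
rest 'cb' ignored (set empty)
end set {} — state 1 not in

Answer: REJECT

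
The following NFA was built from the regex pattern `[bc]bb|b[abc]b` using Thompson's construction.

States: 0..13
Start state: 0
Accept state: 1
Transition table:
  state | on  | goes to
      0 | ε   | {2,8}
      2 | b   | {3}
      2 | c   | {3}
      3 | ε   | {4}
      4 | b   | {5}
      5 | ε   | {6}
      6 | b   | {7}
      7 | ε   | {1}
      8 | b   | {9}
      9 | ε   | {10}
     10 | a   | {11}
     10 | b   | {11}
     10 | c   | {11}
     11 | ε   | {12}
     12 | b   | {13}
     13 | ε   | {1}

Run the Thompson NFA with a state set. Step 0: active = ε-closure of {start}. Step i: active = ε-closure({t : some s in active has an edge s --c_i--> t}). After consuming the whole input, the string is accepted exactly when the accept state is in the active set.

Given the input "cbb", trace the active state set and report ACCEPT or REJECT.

initial (ε-close {0}): {0,2,8}
'c' @ 1: {3,4}
'b' @ 2: {5,6}
'b' @ 3: {1,7}  ✓accept
end set {1,7} — state 1 in

Answer: ACCEPT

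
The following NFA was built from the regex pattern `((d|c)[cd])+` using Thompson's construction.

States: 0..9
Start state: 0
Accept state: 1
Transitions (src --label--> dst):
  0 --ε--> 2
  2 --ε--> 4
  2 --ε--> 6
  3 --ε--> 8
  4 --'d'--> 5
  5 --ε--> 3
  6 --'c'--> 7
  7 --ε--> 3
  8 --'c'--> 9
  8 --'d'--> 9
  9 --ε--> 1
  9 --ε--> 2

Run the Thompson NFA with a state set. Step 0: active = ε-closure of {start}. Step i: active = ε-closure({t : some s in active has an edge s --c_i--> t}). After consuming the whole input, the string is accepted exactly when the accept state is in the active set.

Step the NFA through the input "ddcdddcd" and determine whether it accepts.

Answer: ACCEPT

Steps:
S₀ = ε-closure({0}) = {0,2,4,6}
'd' @ 1: {3,5,8}
'd' @ 2: {1,2,4,6,9}  (accept∈set)
'c' @ 3: {3,7,8}
'd' @ 4: {1,2,4,6,9}  (accept∈set)
'd' @ 5: {3,5,8}
'd' @ 6: {1,2,4,6,9}  (accept∈set)
'c' @ 7: {3,7,8}
'd' @ 8: {1,2,4,6,9}  (accept∈set)
end set {1,2,4,6,9} — state 1 in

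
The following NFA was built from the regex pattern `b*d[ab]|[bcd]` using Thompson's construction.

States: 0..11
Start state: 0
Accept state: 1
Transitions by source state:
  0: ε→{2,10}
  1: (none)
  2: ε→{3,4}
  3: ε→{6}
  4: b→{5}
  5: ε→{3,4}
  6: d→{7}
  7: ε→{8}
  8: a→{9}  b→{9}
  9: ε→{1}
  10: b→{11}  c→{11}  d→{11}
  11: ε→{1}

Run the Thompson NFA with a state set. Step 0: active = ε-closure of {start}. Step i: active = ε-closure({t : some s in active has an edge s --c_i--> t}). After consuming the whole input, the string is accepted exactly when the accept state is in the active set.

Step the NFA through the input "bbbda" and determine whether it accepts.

start: ε-closure({0}) = {0,2,3,4,6,10}
'b' @ 1: {1,3,4,5,6,11}  [accepting]
'b' @ 2: {3,4,5,6}
'b' @ 3: {3,4,5,6}
'd' @ 4: {7,8}
'a' @ 5: {1,9}  [accepting]
final: {1,9}; accept 1 in set

Answer: ACCEPT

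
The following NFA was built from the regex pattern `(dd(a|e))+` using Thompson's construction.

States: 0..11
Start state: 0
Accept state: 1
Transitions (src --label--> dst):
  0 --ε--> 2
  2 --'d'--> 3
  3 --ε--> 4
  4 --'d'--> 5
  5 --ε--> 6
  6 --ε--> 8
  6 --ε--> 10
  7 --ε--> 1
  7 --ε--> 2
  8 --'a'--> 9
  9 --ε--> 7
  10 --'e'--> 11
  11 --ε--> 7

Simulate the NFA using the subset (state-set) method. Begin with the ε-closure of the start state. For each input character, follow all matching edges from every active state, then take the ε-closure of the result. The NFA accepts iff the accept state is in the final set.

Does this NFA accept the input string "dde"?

Answer: ACCEPT

Steps:
start: ε-closure({0}) = {0,2}
'd' @ 1: {3,4}
'd' @ 2: {5,6,8,10}
'e' @ 3: {1,2,7,11}  ✓accept
end set {1,2,7,11} — state 1 in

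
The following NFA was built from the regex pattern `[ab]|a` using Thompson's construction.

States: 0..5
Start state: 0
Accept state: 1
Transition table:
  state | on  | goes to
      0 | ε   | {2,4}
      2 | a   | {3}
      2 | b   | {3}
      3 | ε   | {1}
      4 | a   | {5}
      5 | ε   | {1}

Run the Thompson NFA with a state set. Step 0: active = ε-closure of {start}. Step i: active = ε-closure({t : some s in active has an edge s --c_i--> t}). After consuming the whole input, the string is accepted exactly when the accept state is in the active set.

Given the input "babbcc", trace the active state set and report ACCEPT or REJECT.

Answer: REJECT

Trace:
initial (ε-close {0}): {0,2,4}
'b' @ 1: {1,3}  [accepting]
'a' @ 2: {}  — state set empty
rest 'bbcc' ignored (set empty)
final: {}; accept 1 not in set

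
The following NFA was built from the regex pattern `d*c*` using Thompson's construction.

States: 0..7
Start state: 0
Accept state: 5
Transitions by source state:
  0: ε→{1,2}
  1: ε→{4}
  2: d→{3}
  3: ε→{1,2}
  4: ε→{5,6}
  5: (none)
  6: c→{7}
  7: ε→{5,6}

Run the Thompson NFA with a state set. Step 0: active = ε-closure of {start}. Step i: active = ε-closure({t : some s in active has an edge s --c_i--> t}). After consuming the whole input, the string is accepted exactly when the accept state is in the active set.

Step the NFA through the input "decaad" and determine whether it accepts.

Answer: REJECT

Trace:
S₀ = ε-closure({0}) = {0,1,2,4,5,6}
'd' @ 1: {1,2,3,4,5,6}  [accepting]
'e' @ 2: {}  — no active states
rest 'caad' ignored (set empty)
final: {}; accept 5 not in set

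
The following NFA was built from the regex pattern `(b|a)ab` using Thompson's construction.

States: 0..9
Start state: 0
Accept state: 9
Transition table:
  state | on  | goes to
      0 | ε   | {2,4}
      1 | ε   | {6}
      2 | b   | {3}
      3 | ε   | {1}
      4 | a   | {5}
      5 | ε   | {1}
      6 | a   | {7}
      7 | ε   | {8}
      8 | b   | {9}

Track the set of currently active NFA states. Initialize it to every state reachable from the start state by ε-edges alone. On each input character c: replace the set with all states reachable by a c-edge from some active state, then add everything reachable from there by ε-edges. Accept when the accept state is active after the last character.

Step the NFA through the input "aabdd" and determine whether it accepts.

initial (ε-close {0}): {0,2,4}
'a' @ 1: {1,5,6}
'a' @ 2: {7,8}
'b' @ 3: {9}  (accept∈set)
'd' @ 4: {}  — no active states
rest 'd' ignored (set empty)
final: {}; accept 9 not in set

Answer: REJECT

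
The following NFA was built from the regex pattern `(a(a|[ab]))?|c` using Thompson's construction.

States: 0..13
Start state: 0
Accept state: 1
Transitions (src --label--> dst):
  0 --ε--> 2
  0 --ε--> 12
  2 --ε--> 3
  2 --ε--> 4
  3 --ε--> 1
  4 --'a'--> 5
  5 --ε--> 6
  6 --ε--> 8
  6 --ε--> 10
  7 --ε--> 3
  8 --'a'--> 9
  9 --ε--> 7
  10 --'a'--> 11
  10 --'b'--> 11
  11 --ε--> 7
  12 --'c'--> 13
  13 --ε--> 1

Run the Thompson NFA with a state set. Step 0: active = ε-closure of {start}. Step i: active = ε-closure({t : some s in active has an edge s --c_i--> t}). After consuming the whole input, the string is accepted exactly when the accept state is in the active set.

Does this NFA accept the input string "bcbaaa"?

Answer: REJECT

Trace:
S₀ = ε-closure({0}) = {0,1,2,3,4,12}
'b' @ 1: {}  — state set empty
rest 'cbaaa' ignored (set empty)
final: {}; accept 1 not in set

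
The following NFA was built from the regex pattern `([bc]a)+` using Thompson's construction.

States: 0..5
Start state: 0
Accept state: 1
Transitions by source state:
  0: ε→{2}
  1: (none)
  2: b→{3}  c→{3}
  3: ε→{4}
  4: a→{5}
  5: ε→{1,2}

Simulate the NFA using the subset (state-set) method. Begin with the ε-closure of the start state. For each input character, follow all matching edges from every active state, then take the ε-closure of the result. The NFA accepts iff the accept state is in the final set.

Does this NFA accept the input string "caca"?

Answer: ACCEPT

Trace:
start: ε-closure({0}) = {0,2}
'c' @ 1: {3,4}
'a' @ 2: {1,2,5}  ✓accept
'c' @ 3: {3,4}
'a' @ 4: {1,2,5}  ✓accept
after full input: {1,2,5}  (accept=1 in)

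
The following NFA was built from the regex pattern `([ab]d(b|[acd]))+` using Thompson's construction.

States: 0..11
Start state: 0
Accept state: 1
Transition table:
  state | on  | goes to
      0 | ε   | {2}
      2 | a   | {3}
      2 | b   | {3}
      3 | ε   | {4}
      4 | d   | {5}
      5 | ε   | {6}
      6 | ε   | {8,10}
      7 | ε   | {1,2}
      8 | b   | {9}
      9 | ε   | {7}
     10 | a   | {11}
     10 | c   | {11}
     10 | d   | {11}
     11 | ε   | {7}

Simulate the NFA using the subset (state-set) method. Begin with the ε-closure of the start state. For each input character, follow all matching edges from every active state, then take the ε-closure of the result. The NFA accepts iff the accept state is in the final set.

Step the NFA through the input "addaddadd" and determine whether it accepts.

Answer: ACCEPT

Steps:
S₀ = ε-closure({0}) = {0,2}
'a' @ 1: {3,4}
'd' @ 2: {5,6,8,10}
'd' @ 3: {1,2,7,11}  [accepting]
'a' @ 4: {3,4}
'd' @ 5: {5,6,8,10}
'd' @ 6: {1,2,7,11}  [accepting]
'a' @ 7: {3,4}
'd' @ 8: {5,6,8,10}
'd' @ 9: {1,2,7,11}  [accepting]
end set {1,2,7,11} — state 1 in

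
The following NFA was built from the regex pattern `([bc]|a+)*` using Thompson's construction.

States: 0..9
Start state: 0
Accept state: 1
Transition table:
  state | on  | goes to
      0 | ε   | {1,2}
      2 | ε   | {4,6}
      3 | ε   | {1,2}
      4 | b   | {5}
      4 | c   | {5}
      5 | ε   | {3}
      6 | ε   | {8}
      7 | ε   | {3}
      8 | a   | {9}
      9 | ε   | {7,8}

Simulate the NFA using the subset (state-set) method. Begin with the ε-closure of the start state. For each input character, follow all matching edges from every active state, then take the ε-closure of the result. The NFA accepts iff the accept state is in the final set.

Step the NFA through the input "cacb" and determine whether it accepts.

S₀ = ε-closure({0}) = {0,1,2,4,6,8}
'c' @ 1: {1,2,3,4,5,6,8}  ✓accept
'a' @ 2: {1,2,3,4,6,7,8,9}  ✓accept
'c' @ 3: {1,2,3,4,5,6,8}  ✓accept
'b' @ 4: {1,2,3,4,5,6,8}  ✓accept
after full input: {1,2,3,4,5,6,8}  (accept=1 in)

Answer: ACCEPT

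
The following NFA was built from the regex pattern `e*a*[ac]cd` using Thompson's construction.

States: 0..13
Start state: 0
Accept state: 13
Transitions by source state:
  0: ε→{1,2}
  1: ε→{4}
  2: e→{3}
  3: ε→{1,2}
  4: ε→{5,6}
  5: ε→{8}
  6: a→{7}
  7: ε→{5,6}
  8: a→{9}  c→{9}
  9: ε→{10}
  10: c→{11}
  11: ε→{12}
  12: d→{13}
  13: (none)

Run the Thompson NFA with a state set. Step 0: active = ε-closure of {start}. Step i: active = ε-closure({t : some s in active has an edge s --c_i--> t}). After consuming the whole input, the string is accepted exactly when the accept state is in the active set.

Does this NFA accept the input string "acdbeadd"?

initial (ε-close {0}): {0,1,2,4,5,6,8}
'a' @ 1: {5,6,7,8,9,10}
'c' @ 2: {9,10,11,12}
'd' @ 3: {13}  ✓accept
'b' @ 4: {}  — dead — no transitions
rest 'eadd' ignored (set empty)
end set {} — state 13 not in

Answer: REJECT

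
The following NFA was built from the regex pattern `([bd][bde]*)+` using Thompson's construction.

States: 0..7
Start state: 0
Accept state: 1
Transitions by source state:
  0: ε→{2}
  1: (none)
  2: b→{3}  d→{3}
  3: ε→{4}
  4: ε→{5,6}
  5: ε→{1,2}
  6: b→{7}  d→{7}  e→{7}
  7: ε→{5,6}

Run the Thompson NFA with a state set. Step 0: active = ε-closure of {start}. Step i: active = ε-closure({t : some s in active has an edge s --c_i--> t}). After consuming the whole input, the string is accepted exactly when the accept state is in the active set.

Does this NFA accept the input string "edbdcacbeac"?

initial (ε-close {0}): {0,2}
'e' @ 1: {}  — no active states
rest 'dbdcacbeac' ignored (set empty)
final: {}; accept 1 not in set

Answer: REJECT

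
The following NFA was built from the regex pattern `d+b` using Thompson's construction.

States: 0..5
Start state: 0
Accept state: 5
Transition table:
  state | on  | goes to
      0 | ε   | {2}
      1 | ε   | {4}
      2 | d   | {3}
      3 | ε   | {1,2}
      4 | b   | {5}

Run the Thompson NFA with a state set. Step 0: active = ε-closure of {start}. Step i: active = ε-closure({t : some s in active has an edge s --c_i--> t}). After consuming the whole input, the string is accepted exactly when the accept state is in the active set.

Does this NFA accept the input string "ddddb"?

Answer: ACCEPT

Trace:
initial (ε-close {0}): {0,2}
'd' @ 1: {1,2,3,4}
'd' @ 2: {1,2,3,4}
'd' @ 3: {1,2,3,4}
'd' @ 4: {1,2,3,4}
'b' @ 5: {5}  (accept∈set)
final: {5}; accept 5 in set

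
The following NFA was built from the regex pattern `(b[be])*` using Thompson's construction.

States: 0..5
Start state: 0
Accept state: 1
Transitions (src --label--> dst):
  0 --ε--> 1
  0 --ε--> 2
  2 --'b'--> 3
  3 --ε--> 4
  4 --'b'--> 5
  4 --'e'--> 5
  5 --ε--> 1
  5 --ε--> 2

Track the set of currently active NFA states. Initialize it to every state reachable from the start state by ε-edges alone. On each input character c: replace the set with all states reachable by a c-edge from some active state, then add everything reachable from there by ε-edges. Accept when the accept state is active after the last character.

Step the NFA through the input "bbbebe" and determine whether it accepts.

Answer: ACCEPT

Derivation:
start: ε-closure({0}) = {0,1,2}
'b' @ 1: {3,4}
'b' @ 2: {1,2,5}  ✓accept
'b' @ 3: {3,4}
'e' @ 4: {1,2,5}  ✓accept
'b' @ 5: {3,4}
'e' @ 6: {1,2,5}  ✓accept
end set {1,2,5} — state 1 in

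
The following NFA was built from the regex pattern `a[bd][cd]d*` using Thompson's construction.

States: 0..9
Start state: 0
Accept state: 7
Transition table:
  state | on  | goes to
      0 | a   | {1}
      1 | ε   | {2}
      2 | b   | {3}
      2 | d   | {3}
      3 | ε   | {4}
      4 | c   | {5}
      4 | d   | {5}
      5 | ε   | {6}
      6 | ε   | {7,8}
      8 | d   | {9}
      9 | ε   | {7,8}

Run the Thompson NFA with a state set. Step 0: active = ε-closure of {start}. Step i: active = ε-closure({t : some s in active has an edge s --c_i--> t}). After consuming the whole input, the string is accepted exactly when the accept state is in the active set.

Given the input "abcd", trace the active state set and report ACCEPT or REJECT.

start: ε-closure({0}) = {0}
'a' @ 1: {1,2}
'b' @ 2: {3,4}
'c' @ 3: {5,6,7,8}  (accept∈set)
'd' @ 4: {7,8,9}  (accept∈set)
end set {7,8,9} — state 7 in

Answer: ACCEPT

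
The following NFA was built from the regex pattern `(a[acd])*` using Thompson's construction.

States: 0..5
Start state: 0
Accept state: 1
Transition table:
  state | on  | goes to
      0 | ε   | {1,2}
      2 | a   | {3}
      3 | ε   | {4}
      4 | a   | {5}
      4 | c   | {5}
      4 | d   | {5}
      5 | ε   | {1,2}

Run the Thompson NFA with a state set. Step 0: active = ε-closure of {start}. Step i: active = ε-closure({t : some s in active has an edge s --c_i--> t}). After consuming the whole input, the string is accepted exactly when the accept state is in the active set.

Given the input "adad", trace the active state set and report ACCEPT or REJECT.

S₀ = ε-closure({0}) = {0,1,2}
'a' @ 1: {3,4}
'd' @ 2: {1,2,5}  (accept∈set)
'a' @ 3: {3,4}
'd' @ 4: {1,2,5}  (accept∈set)
end set {1,2,5} — state 1 in

Answer: ACCEPT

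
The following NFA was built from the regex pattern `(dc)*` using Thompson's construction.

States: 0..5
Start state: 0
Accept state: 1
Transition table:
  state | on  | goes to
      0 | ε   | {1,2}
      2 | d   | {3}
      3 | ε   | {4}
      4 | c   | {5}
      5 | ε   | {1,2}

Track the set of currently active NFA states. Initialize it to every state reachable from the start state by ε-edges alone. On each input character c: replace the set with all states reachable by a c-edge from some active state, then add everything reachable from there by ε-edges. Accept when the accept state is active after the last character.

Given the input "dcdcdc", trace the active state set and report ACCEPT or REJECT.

initial (ε-close {0}): {0,1,2}
'd' @ 1: {3,4}
'c' @ 2: {1,2,5}  ✓accept
'd' @ 3: {3,4}
'c' @ 4: {1,2,5}  ✓accept
'd' @ 5: {3,4}
'c' @ 6: {1,2,5}  ✓accept
end set {1,2,5} — state 1 in

Answer: ACCEPT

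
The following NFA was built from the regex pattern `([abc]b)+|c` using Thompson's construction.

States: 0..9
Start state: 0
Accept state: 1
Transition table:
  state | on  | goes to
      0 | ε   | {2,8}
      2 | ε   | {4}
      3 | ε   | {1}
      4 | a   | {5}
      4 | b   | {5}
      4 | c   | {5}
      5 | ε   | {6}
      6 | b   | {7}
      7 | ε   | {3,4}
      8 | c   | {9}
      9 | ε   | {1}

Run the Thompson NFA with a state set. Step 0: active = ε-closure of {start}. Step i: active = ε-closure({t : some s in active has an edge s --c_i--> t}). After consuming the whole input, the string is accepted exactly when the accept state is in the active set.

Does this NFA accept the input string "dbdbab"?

start: ε-closure({0}) = {0,2,4,8}
'd' @ 1: {}  — no active states
rest 'bdbab' ignored (set empty)
end set {} — state 1 not in

Answer: REJECT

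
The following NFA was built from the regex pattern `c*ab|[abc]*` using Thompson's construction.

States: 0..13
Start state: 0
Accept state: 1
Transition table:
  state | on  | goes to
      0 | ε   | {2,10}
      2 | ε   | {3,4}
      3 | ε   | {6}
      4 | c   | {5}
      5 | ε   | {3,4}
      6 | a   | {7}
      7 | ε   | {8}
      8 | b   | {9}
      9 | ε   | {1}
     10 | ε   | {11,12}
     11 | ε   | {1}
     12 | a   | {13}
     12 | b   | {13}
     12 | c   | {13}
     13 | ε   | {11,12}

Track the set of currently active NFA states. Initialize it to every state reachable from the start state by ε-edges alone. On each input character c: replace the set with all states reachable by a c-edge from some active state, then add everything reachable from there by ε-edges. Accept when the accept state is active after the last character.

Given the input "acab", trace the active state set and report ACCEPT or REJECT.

Answer: ACCEPT

Trace:
start: ε-closure({0}) = {0,1,2,3,4,6,10,11,12}
'a' @ 1: {1,7,8,11,12,13}  ✓accept
'c' @ 2: {1,11,12,13}  ✓accept
'a' @ 3: {1,11,12,13}  ✓accept
'b' @ 4: {1,11,12,13}  ✓accept
after full input: {1,11,12,13}  (accept=1 in)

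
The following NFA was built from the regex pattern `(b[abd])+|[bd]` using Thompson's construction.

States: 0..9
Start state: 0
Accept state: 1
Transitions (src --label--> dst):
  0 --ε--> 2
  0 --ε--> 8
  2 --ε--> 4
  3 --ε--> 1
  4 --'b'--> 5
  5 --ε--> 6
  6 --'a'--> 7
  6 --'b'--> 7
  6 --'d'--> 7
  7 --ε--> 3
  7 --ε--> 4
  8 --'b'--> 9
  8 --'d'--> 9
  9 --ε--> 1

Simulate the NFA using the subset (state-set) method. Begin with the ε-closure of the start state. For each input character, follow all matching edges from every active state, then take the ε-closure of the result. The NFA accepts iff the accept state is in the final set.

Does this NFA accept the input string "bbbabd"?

initial (ε-close {0}): {0,2,4,8}
'b' @ 1: {1,5,6,9}  ✓accept
'b' @ 2: {1,3,4,7}  ✓accept
'b' @ 3: {5,6}
'a' @ 4: {1,3,4,7}  ✓accept
'b' @ 5: {5,6}
'd' @ 6: {1,3,4,7}  ✓accept
end set {1,3,4,7} — state 1 in

Answer: ACCEPT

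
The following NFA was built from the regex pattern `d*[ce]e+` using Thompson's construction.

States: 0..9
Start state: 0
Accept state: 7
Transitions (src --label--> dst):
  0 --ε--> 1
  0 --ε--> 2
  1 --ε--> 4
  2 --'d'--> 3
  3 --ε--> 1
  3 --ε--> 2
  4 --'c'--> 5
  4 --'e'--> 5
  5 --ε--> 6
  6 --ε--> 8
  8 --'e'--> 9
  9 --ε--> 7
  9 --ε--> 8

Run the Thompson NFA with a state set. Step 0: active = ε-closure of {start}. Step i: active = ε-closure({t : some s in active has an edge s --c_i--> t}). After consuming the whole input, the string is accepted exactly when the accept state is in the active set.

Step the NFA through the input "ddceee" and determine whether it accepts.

Answer: ACCEPT

Steps:
start: ε-closure({0}) = {0,1,2,4}
'd' @ 1: {1,2,3,4}
'd' @ 2: {1,2,3,4}
'c' @ 3: {5,6,8}
'e' @ 4: {7,8,9}  [accepting]
'e' @ 5: {7,8,9}  [accepting]
'e' @ 6: {7,8,9}  [accepting]
after full input: {7,8,9}  (accept=7 in)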